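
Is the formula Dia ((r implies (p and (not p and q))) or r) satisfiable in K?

1. Dia ((r implies (p and (not p and q))) or r), 0
2. (r implies (p and (not p and q))) or r, 1
3. r, 1
Accessibility: 0R1

Yes, satisfiable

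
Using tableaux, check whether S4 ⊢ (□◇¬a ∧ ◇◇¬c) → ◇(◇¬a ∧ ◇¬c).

Valid

Tableau for the negation ¬((□◇¬a ∧ ◇◇¬c) → ◇(◇¬a ∧ ◇¬c)):
1. ¬((□◇¬a ∧ ◇◇¬c) → ◇(◇¬a ∧ ◇¬c)), w0
2. □◇¬a ∧ ◇◇¬c, w0   [¬→-rule on 1]
3. ¬◇(◇¬a ∧ ◇¬c), w0   [¬→-rule on 1]
4. □◇¬a, w0   [∧-rule on 2]
5. ◇◇¬c, w0   [∧-rule on 2]
6. ¬(◇¬a ∧ ◇¬c), w0   [¬◇-rule on 3 via w0Rw0]
7. ◇¬a, w0   [□-rule on 4 via w0Rw0]
8. ¬◇¬c, w0   [¬∧-rule on 6 (branches; this branch)]
9. c, w0   [¬◇-rule on 8 via w0Rw0]
10. ◇¬c, w1   [◇-rule on 5: fresh world w1, w0Rw1]
11. ¬(◇¬a ∧ ◇¬c), w1   [¬◇-rule on 3 via w0Rw1]
12. ◇¬a, w1   [□-rule on 4 via w0Rw1]
13. c, w1   [¬◇-rule on 8 via w0Rw1]
14. ¬◇¬a, w1   [¬∧-rule on 11 (branches; this branch)]
15. a, w1   [¬◇-rule on 14 via w1Rw1]
16. ¬a, w2   [◇-rule on 7: fresh world w2, w0Rw2]
17. ¬(◇¬a ∧ ◇¬c), w2   [¬◇-rule on 3 via w0Rw2]
18. ◇¬a, w2   [□-rule on 4 via w0Rw2]
19. c, w2   [¬◇-rule on 8 via w0Rw2]
20. ¬◇¬c, w2   [¬∧-rule on 17 (branches; this branch)]
21. ¬c, w3   [◇-rule on 10: fresh world w3, w1Rw3]
22. ¬(◇¬a ∧ ◇¬c), w3   [¬◇-rule on 3 via w0Rw3]
23. ◇¬a, w3   [□-rule on 4 via w0Rw3]
24. c, w3   [¬◇-rule on 8 via w0Rw3]
Accessibility: w0Rw0, w0Rw1, w0Rw2, w0Rw3, w1Rw1, w1Rw3, w2Rw2, w3Rw3
Branch closes: c and ¬c both at w3.
All branches of the negation close; one closing branch shown above.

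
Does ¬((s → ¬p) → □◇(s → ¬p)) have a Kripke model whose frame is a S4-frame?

Yes, satisfiable

1. ¬((s → ¬p) → □◇(s → ¬p)), w0
2. s → ¬p, w0
3. ¬□◇(s → ¬p), w0
4. ¬p, w0
5. ¬◇(s → ¬p), w1
6. ¬(s → ¬p), w1
7. s, w1
8. p, w1
Accessibility: w0Rw0, w0Rw1, w1Rw1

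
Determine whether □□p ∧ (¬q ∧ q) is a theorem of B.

Tableau for the negation ¬(□□p ∧ (¬q ∧ q)):
1. ¬(□□p ∧ (¬q ∧ q)), u
2. ¬(¬q ∧ q), u   [¬∧-rule on 1 (branches; this branch)]
3. ¬q, u   [¬∧-rule on 2 (branches; this branch)]
Accessibility: uRu
The negation has an open branch (countermodel exists).

No, not valid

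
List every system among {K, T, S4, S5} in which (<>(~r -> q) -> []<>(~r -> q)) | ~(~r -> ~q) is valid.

S5

S5-tableau for the negation ~((<>(~r -> q) -> []<>(~r -> q)) | ~(~r -> ~q)):
1. ~((<>(~r -> q) -> []<>(~r -> q)) | ~(~r -> ~q)), u
2. ~(<>(~r -> q) -> []<>(~r -> q)), u
3. ~r -> ~q, u
4. <>(~r -> q), u
5. ~[]<>(~r -> q), u
6. ~q, u
7. ~r -> q, v
8. q, v
9. ~<>(~r -> q), w
10. ~(~r -> q), u
11. ~r, u
12. ~(~r -> q), v
13. ~r, v
14. ~q, v
Accessibility: uRu, uRv, uRw, vRu, vRv, vRw, wRu, wRv, wRw
Branch closes: q and ~q both at v.
Every branch closes (one shown): valid in S5.
S4-tableau for the negation ~((<>(~r -> q) -> []<>(~r -> q)) | ~(~r -> ~q)):
1. ~((<>(~r -> q) -> []<>(~r -> q)) | ~(~r -> ~q)), u
2. ~(<>(~r -> q) -> []<>(~r -> q)), u
3. ~r -> ~q, u
4. <>(~r -> q), u
5. ~[]<>(~r -> q), u
6. ~q, u
7. ~r -> q, v
8. q, v
9. ~<>(~r -> q), w
10. ~(~r -> q), w
11. ~r, w
12. ~q, w
Accessibility: uRu, uRv, uRw, vRv, wRw
Complete open branch: countermodel on an S4-frame, so not valid in S4, nor in K, T (the same frame is also a K-frame and a T-frame).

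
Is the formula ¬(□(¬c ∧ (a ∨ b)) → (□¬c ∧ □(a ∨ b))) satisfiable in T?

1. ¬(□(¬c ∧ (a ∨ b)) → (□¬c ∧ □(a ∨ b))), 0
2. □(¬c ∧ (a ∨ b)), 0
3. ¬(□¬c ∧ □(a ∨ b)), 0
4. ¬c ∧ (a ∨ b), 0
5. ¬c, 0
6. a ∨ b, 0
7. ¬□(a ∨ b), 0
8. b, 0
9. ¬(a ∨ b), 1
10. ¬a, 1
11. ¬b, 1
12. ¬c ∧ (a ∨ b), 1
13. ¬c, 1
14. a ∨ b, 1
15. b, 1
Accessibility: 0R0, 0R1, 1R1
Branch closes: b and ¬b both at 1.
(One branch shown.) All branches close.

Unsatisfiable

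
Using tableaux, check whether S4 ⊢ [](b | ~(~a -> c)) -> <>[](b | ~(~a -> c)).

Tableau for the negation ~([](b | ~(~a -> c)) -> <>[](b | ~(~a -> c))):
1. ~([](b | ~(~a -> c)) -> <>[](b | ~(~a -> c))), u
2. [](b | ~(~a -> c)), u   [~->-rule on 1]
3. ~<>[](b | ~(~a -> c)), u   [~->-rule on 1]
4. b | ~(~a -> c), u   [[]-rule on 2 via uRu]
5. ~[](b | ~(~a -> c)), u   [~<>-rule on 3 via uRu]
6. ~(~a -> c), u   [|-rule on 4 (branches; this branch)]
7. ~a, u   [~->-rule on 6]
8. ~c, u   [~->-rule on 6]
9. ~(b | ~(~a -> c)), v   [~[]-rule on 5: fresh world v, uRv]
10. ~b, v   [~|-rule on 9]
11. ~a -> c, v   [~|-rule on 9]
12. b | ~(~a -> c), v   [[]-rule on 2 via uRv]
13. ~[](b | ~(~a -> c)), v   [~<>-rule on 3 via uRv]
14. c, v   [->-rule on 11 (branches; this branch)]
15. ~(~a -> c), v   [|-rule on 12 (branches; this branch)]
16. ~a, v   [~->-rule on 15]
17. ~c, v   [~->-rule on 15]
Accessibility: uRu, uRv, vRv
Branch closes: c and ~c both at v.
Every branch of the negation's tableau closes; the branch above is one of them.

Valid in S4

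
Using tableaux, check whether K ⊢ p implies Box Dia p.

Tableau for the negation not (p implies Box Dia p):
1. not (p implies Box Dia p), w0
2. p, w0   [neg-implies-rule on 1]
3. not Box Dia p, w0   [neg-implies-rule on 1]
4. not Dia p, w1   [neg-Box-rule on 3: fresh world w1, w0Rw1]
Accessibility: w0Rw1
The negation has an open branch (countermodel exists).

No, not valid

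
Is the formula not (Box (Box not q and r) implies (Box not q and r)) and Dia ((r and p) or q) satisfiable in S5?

No, unsatisfiable

1. not (Box (Box not q and r) implies (Box not q and r)) and Dia ((r and p) or q), w0
2. not (Box (Box not q and r) implies (Box not q and r)), w0   [and-rule on 1]
3. Dia ((r and p) or q), w0   [and-rule on 1]
4. Box (Box not q and r), w0   [neg-implies-rule on 2]
5. not (Box not q and r), w0   [neg-implies-rule on 2]
6. Box not q and r, w0   [Box-rule on 4 via w0Rw0]
7. Box not q, w0   [and-rule on 6]
8. r, w0   [and-rule on 6]
9. not q, w0   [Box-rule on 7 via w0Rw0]
10. not Box not q, w0   [neg-and-rule on 5 (branches; this branch)]
11. (r and p) or q, w1   [Dia-rule on 3: fresh world w1, w0Rw1]
12. Box not q and r, w1   [Box-rule on 4 via w0Rw1]
13. Box not q, w1   [and-rule on 12]
14. r, w1   [and-rule on 12]
15. not q, w1   [Box-rule on 7 via w0Rw1]
16. r and p, w1   [or-rule on 11 (branches; this branch)]
17. p, w1   [and-rule on 16]
18. q, w2   [neg-Box-rule on 10: fresh world w2, w0Rw2]
19. Box not q and r, w2   [Box-rule on 4 via w0Rw2]
20. Box not q, w2   [and-rule on 19]
21. r, w2   [and-rule on 19]
22. not q, w2   [Box-rule on 7 via w0Rw2]
Accessibility: w0Rw0, w0Rw1, w0Rw2, w1Rw0, w1Rw1, w1Rw2, w2Rw0, w2Rw1, w2Rw2
Branch closes: q and not q both at w2.
All branches of the tableau close; one closing branch shown above.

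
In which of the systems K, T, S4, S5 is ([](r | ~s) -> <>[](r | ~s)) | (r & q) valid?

T-tableau for the negation ~(([](r | ~s) -> <>[](r | ~s)) | (r & q)):
1. ~(([](r | ~s) -> <>[](r | ~s)) | (r & q)), u
2. ~([](r | ~s) -> <>[](r | ~s)), u
3. ~(r & q), u
4. [](r | ~s), u
5. ~<>[](r | ~s), u
6. r | ~s, u
7. ~[](r | ~s), u
8. ~q, u
9. ~s, u
10. ~(r | ~s), v
11. ~r, v
12. s, v
13. r | ~s, v
14. ~[](r | ~s), v
15. ~s, v
Accessibility: uRu, uRv, vRv
Branch closes: s and ~s both at v.
Every branch closes (one shown): valid in T, hence also in S4, S5 (every theorem of T is a theorem of S4 and S5).
K-tableau for the negation ~(([](r | ~s) -> <>[](r | ~s)) | (r & q)):
1. ~(([](r | ~s) -> <>[](r | ~s)) | (r & q)), u
2. ~([](r | ~s) -> <>[](r | ~s)), u
3. ~(r & q), u
4. [](r | ~s), u
5. ~<>[](r | ~s), u
6. ~q, u
Complete open branch: countermodel on a K-frame, so not valid in K.

T, S4, S5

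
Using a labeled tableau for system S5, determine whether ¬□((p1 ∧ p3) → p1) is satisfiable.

1. ¬□((p1 ∧ p3) → p1), 0
2. ¬((p1 ∧ p3) → p1), 1
3. p1 ∧ p3, 1
4. ¬p1, 1
5. p1, 1
6. p3, 1
Accessibility: 0R0, 0R1, 1R0, 1R1
Branch closes: p1 and ¬p1 both at 1.
(One branch shown.) All branches close.

No, unsatisfiable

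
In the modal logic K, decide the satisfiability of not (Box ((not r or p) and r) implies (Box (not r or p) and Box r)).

1. not (Box ((not r or p) and r) implies (Box (not r or p) and Box r)), 0
2. Box ((not r or p) and r), 0
3. not (Box (not r or p) and Box r), 0
4. not Box (not r or p), 0
5. not (not r or p), 1
6. r, 1
7. not p, 1
8. (not r or p) and r, 1
9. not r or p, 1
10. p, 1
Accessibility: 0R1
Branch closes: p and not p both at 1.
All branches of the tableau close; one closing branch shown above.

Unsatisfiable (every branch closes)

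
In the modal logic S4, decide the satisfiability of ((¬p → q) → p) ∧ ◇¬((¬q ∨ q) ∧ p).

1. ((¬p → q) → p) ∧ ◇¬((¬q ∨ q) ∧ p), u
2. (¬p → q) → p, u   [∧-rule on 1]
3. ◇¬((¬q ∨ q) ∧ p), u   [∧-rule on 1]
4. p, u   [→-rule on 2 (branches; this branch)]
5. ¬((¬q ∨ q) ∧ p), v   [◇-rule on 3: fresh world v, uRv]
6. ¬p, v   [¬∧-rule on 5 (branches; this branch)]
Accessibility: uRu, uRv, vRv

Satisfiable (open branch found)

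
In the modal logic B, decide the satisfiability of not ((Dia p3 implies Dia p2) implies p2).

Yes, satisfiable

1. not ((Dia p3 implies Dia p2) implies p2), u
2. Dia p3 implies Dia p2, u
3. not p2, u
4. Dia p2, u
5. p2, v
Accessibility: uRu, uRv, vRu, vRv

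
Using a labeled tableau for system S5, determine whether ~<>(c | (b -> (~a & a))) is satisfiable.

1. ~<>(c | (b -> (~a & a))), 0
2. ~(c | (b -> (~a & a))), 0   [~<>-rule on 1 via 0R0]
3. ~c, 0   [~|-rule on 2]
4. ~(b -> (~a & a)), 0   [~|-rule on 2]
5. b, 0   [~->-rule on 4]
6. ~(~a & a), 0   [~->-rule on 4]
7. ~a, 0   [~&-rule on 6 (branches; this branch)]
Accessibility: 0R0

Satisfiable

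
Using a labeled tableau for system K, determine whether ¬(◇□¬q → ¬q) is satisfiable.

Yes, satisfiable

1. ¬(◇□¬q → ¬q), 0
2. ◇□¬q, 0
3. q, 0
4. □¬q, 1
Accessibility: 0R1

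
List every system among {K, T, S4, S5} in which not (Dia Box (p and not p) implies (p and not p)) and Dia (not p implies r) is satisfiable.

K-tableau for the formula:
1. not (Dia Box (p and not p) implies (p and not p)) and Dia (not p implies r), w0
2. not (Dia Box (p and not p) implies (p and not p)), w0
3. Dia (not p implies r), w0
4. Dia Box (p and not p), w0
5. not (p and not p), w0
6. p, w0
7. not p implies r, w1
8. r, w1
9. Box (p and not p), w2
Accessibility: w0Rw1, w0Rw2
Complete open branch: satisfiable in K.
T-tableau for the formula:
1. not (Dia Box (p and not p) implies (p and not p)) and Dia (not p implies r), w0
2. not (Dia Box (p and not p) implies (p and not p)), w0
3. Dia (not p implies r), w0
4. Dia Box (p and not p), w0
5. not (p and not p), w0
6. p, w0
7. not p implies r, w1
8. r, w1
9. Box (p and not p), w2
10. p and not p, w2
11. p, w2
12. not p, w2
Accessibility: w0Rw0, w0Rw1, w0Rw2, w1Rw1, w2Rw2
Branch closes: p and not p both at w2.
Every branch closes (one shown): unsatisfiable in T, hence also in S4, S5 (every S4/S5-frame is a T-frame).

K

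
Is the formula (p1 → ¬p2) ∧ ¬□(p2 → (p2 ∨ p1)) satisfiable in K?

1. (p1 → ¬p2) ∧ ¬□(p2 → (p2 ∨ p1)), u
2. p1 → ¬p2, u   [∧-rule on 1]
3. ¬□(p2 → (p2 ∨ p1)), u   [∧-rule on 1]
4. ¬p2, u   [→-rule on 2 (branches; this branch)]
5. ¬(p2 → (p2 ∨ p1)), v   [¬□-rule on 3: fresh world v, uRv]
6. p2, v   [¬→-rule on 5]
7. ¬(p2 ∨ p1), v   [¬→-rule on 5]
8. ¬p2, v   [¬∨-rule on 7]
9. ¬p1, v   [¬∨-rule on 7]
Accessibility: uRv
Branch closes: p2 and ¬p2 both at v.
(One branch shown.) All branches close.

Unsatisfiable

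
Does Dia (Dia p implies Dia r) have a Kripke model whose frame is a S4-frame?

1. Dia (Dia p implies Dia r), w0
2. Dia p implies Dia r, w1
3. Dia r, w1
4. r, w2
Accessibility: w0Rw0, w0Rw1, w0Rw2, w1Rw1, w1Rw2, w2Rw2

Yes, satisfiable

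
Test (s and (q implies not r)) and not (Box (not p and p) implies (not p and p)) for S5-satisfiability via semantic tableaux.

Unsatisfiable

1. (s and (q implies not r)) and not (Box (not p and p) implies (not p and p)), w0
2. s and (q implies not r), w0   [and-rule on 1]
3. not (Box (not p and p) implies (not p and p)), w0   [and-rule on 1]
4. s, w0   [and-rule on 2]
5. q implies not r, w0   [and-rule on 2]
6. Box (not p and p), w0   [neg-implies-rule on 3]
7. not (not p and p), w0   [neg-implies-rule on 3]
8. not p and p, w0   [Box-rule on 6 via w0Rw0]
9. not p, w0   [and-rule on 8]
10. p, w0   [and-rule on 8]
Accessibility: w0Rw0
Branch closes: p and not p both at w0.
All branches of the tableau close; one closing branch shown above.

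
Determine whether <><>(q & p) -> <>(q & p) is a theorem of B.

Invalid (countermodel exists)

Tableau for the negation ~(<><>(q & p) -> <>(q & p)):
1. ~(<><>(q & p) -> <>(q & p)), w0
2. <><>(q & p), w0
3. ~<>(q & p), w0
4. ~(q & p), w0
5. ~p, w0
6. <>(q & p), w1
7. ~(q & p), w1
8. ~p, w1
9. q & p, w2
10. q, w2
11. p, w2
Accessibility: w0Rw0, w0Rw1, w1Rw0, w1Rw1, w1Rw2, w2Rw1, w2Rw2
The negation has an open branch (countermodel exists).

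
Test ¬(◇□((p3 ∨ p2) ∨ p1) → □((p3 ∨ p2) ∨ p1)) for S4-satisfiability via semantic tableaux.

Yes, satisfiable

1. ¬(◇□((p3 ∨ p2) ∨ p1) → □((p3 ∨ p2) ∨ p1)), u
2. ◇□((p3 ∨ p2) ∨ p1), u   [¬→-rule on 1]
3. ¬□((p3 ∨ p2) ∨ p1), u   [¬→-rule on 1]
4. □((p3 ∨ p2) ∨ p1), v   [◇-rule on 2: fresh world v, uRv]
5. (p3 ∨ p2) ∨ p1, v   [□-rule on 4 via vRv]
6. p1, v   [∨-rule on 5 (branches; this branch)]
7. ¬((p3 ∨ p2) ∨ p1), w   [¬□-rule on 3: fresh world w, uRw]
8. ¬(p3 ∨ p2), w   [¬∨-rule on 7]
9. ¬p1, w   [¬∨-rule on 7]
10. ¬p3, w   [¬∨-rule on 8]
11. ¬p2, w   [¬∨-rule on 8]
Accessibility: uRu, uRv, uRw, vRv, wRw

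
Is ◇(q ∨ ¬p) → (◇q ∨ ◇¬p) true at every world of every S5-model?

Tableau for the negation ¬(◇(q ∨ ¬p) → (◇q ∨ ◇¬p)):
1. ¬(◇(q ∨ ¬p) → (◇q ∨ ◇¬p)), w0
2. ◇(q ∨ ¬p), w0   [¬→-rule on 1]
3. ¬(◇q ∨ ◇¬p), w0   [¬→-rule on 1]
4. ¬◇q, w0   [¬∨-rule on 3]
5. ¬◇¬p, w0   [¬∨-rule on 3]
6. ¬q, w0   [¬◇-rule on 4 via w0Rw0]
7. p, w0   [¬◇-rule on 5 via w0Rw0]
8. q ∨ ¬p, w1   [◇-rule on 2: fresh world w1, w0Rw1]
9. ¬q, w1   [¬◇-rule on 4 via w0Rw1]
10. p, w1   [¬◇-rule on 5 via w0Rw1]
11. ¬p, w1   [∨-rule on 8 (branches; this branch)]
Accessibility: w0Rw0, w0Rw1, w1Rw0, w1Rw1
Branch closes: p and ¬p both at w1.
All branches of the negation close; one closing branch shown above.

Valid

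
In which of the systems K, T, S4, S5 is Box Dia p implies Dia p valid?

T, S4, S5

K-tableau for the negation not (Box Dia p implies Dia p):
1. not (Box Dia p implies Dia p), 0
2. Box Dia p, 0
3. not Dia p, 0
Complete open branch: countermodel on a K-frame, so not valid in K.
T-tableau for the negation not (Box Dia p implies Dia p):
1. not (Box Dia p implies Dia p), 0
2. Box Dia p, 0
3. not Dia p, 0
4. Dia p, 0
5. not p, 0
6. p, 1
7. Dia p, 1
8. not p, 1
Accessibility: 0R0, 0R1, 1R1
Branch closes: p and not p both at 1.
Every branch closes (one shown): valid in T, hence also in S4, S5 (every theorem of T is a theorem of S4 and S5).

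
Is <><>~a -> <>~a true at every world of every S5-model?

Tableau for the negation ~(<><>~a -> <>~a):
1. ~(<><>~a -> <>~a), w0
2. <><>~a, w0
3. ~<>~a, w0
4. a, w0
5. <>~a, w1
6. a, w1
7. ~a, w2
8. a, w2
Accessibility: w0Rw0, w0Rw1, w0Rw2, w1Rw0, w1Rw1, w1Rw2, w2Rw0, w2Rw1, w2Rw2
Branch closes: a and ~a both at w2.
Every branch of the negation's tableau closes; the branch above is one of them.

Valid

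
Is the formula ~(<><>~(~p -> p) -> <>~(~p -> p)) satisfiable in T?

1. ~(<><>~(~p -> p) -> <>~(~p -> p)), w0
2. <><>~(~p -> p), w0
3. ~<>~(~p -> p), w0
4. ~p -> p, w0
5. p, w0
6. <>~(~p -> p), w1
7. ~p -> p, w1
8. p, w1
9. ~(~p -> p), w2
10. ~p, w2
Accessibility: w0Rw0, w0Rw1, w1Rw1, w1Rw2, w2Rw2

Yes, satisfiable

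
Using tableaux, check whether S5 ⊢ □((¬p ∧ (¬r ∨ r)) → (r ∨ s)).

Tableau for the negation ¬□((¬p ∧ (¬r ∨ r)) → (r ∨ s)):
1. ¬□((¬p ∧ (¬r ∨ r)) → (r ∨ s)), 0
2. ¬((¬p ∧ (¬r ∨ r)) → (r ∨ s)), 1
3. ¬p ∧ (¬r ∨ r), 1
4. ¬(r ∨ s), 1
5. ¬p, 1
6. ¬r ∨ r, 1
7. ¬r, 1
8. ¬s, 1
Accessibility: 0R0, 0R1, 1R0, 1R1
The negation has an open branch (countermodel exists).

No, not valid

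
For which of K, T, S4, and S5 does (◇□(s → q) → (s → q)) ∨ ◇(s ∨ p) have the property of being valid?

K-tableau for the negation ¬((◇□(s → q) → (s → q)) ∨ ◇(s ∨ p)):
1. ¬((◇□(s → q) → (s → q)) ∨ ◇(s ∨ p)), u
2. ¬(◇□(s → q) → (s → q)), u
3. ¬◇(s ∨ p), u
4. ◇□(s → q), u
5. ¬(s → q), u
6. s, u
7. ¬q, u
8. □(s → q), v
9. ¬(s ∨ p), v
10. ¬s, v
11. ¬p, v
Accessibility: uRv
Complete open branch: countermodel on a K-frame, so not valid in K.
T-tableau for the negation ¬((◇□(s → q) → (s → q)) ∨ ◇(s ∨ p)):
1. ¬((◇□(s → q) → (s → q)) ∨ ◇(s ∨ p)), u
2. ¬(◇□(s → q) → (s → q)), u
3. ¬◇(s ∨ p), u
4. ◇□(s → q), u
5. ¬(s → q), u
6. s, u
7. ¬q, u
8. ¬(s ∨ p), u
9. ¬s, u
10. ¬p, u
Accessibility: uRu
Branch closes: s and ¬s both at u.
Every branch closes (one shown): valid in T, hence also in S4, S5 (every theorem of T is a theorem of S4 and S5).

T, S4, S5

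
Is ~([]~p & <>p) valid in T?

Yes, valid

Tableau for the negation []~p & <>p:
1. []~p & <>p, w0
2. []~p, w0
3. <>p, w0
4. ~p, w0
5. p, w1
6. ~p, w1
Accessibility: w0Rw0, w0Rw1, w1Rw1
Branch closes: p and ~p both at w1.
Every branch of the negation's tableau closes; the branch above is one of them.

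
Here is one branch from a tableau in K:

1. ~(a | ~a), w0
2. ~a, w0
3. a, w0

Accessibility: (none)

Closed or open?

Yes, closed

Both a and ~a appear at w0.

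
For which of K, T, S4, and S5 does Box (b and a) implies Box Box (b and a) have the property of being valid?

S4, S5

T-tableau for the negation not (Box (b and a) implies Box Box (b and a)):
1. not (Box (b and a) implies Box Box (b and a)), u
2. Box (b and a), u
3. not Box Box (b and a), u
4. b and a, u
5. b, u
6. a, u
7. not Box (b and a), v
8. b and a, v
9. b, v
10. a, v
11. not (b and a), w
12. not a, w
Accessibility: uRu, uRv, vRv, vRw, wRw
Complete open branch: countermodel on a T-frame, so not valid in T, nor in K (the same frame is also a K-frame).
S4-tableau for the negation not (Box (b and a) implies Box Box (b and a)):
1. not (Box (b and a) implies Box Box (b and a)), u
2. Box (b and a), u
3. not Box Box (b and a), u
4. b and a, u
5. b, u
6. a, u
7. not Box (b and a), v
8. b and a, v
9. b, v
10. a, v
11. not (b and a), w
12. b and a, w
13. b, w
14. a, w
15. not a, w
Accessibility: uRu, uRv, uRw, vRv, vRw, wRw
Branch closes: a and not a both at w.
Every branch closes (one shown): valid in S4, hence also in S5 (every theorem of S4 is a theorem of S5).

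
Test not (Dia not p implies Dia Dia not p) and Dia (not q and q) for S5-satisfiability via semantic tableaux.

Unsatisfiable

1. not (Dia not p implies Dia Dia not p) and Dia (not q and q), w0
2. not (Dia not p implies Dia Dia not p), w0
3. Dia (not q and q), w0
4. Dia not p, w0
5. not Dia Dia not p, w0
6. not Dia not p, w0
7. p, w0
8. not q and q, w1
9. not q, w1
10. q, w1
Accessibility: w0Rw0, w0Rw1, w1Rw0, w1Rw1
Branch closes: q and not q both at w1.
All branches of the tableau close; one closing branch shown above.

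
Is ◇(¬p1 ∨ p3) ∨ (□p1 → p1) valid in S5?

Valid

Tableau for the negation ¬(◇(¬p1 ∨ p3) ∨ (□p1 → p1)):
1. ¬(◇(¬p1 ∨ p3) ∨ (□p1 → p1)), w0
2. ¬◇(¬p1 ∨ p3), w0
3. ¬(□p1 → p1), w0
4. □p1, w0
5. ¬p1, w0
6. ¬(¬p1 ∨ p3), w0
7. p1, w0
8. ¬p3, w0
Accessibility: w0Rw0
Branch closes: p1 and ¬p1 both at w0.
All branches of the negation close; one closing branch shown above.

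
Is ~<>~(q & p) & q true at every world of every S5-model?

Tableau for the negation ~(~<>~(q & p) & q):
1. ~(~<>~(q & p) & q), u
2. ~q, u
Accessibility: uRu
The negation has an open branch (countermodel exists).

Invalid (countermodel exists)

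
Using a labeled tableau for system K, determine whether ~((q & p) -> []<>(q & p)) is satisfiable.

Satisfiable (open branch found)

1. ~((q & p) -> []<>(q & p)), u
2. q & p, u
3. ~[]<>(q & p), u
4. q, u
5. p, u
6. ~<>(q & p), v
Accessibility: uRv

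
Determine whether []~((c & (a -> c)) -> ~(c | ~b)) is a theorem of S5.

Not valid

Tableau for the negation ~[]~((c & (a -> c)) -> ~(c | ~b)):
1. ~[]~((c & (a -> c)) -> ~(c | ~b)), w0
2. (c & (a -> c)) -> ~(c | ~b), w1
3. ~(c | ~b), w1
4. ~c, w1
5. b, w1
Accessibility: w0Rw0, w0Rw1, w1Rw0, w1Rw1
The negation has an open branch (countermodel exists).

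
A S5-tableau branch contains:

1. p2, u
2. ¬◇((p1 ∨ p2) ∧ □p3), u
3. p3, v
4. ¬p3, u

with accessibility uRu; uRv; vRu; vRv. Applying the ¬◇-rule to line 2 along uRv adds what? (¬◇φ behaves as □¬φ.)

¬◇φ behaves as □¬φ: propagate the negated body to each accessible world.

¬((p1 ∨ p2) ∧ □p3), v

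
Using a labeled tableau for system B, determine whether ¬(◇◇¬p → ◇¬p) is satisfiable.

1. ¬(◇◇¬p → ◇¬p), 0
2. ◇◇¬p, 0   [¬→-rule on 1]
3. ¬◇¬p, 0   [¬→-rule on 1]
4. p, 0   [¬◇-rule on 3 via 0R0]
5. ◇¬p, 1   [◇-rule on 2: fresh world 1, 0R1]
6. p, 1   [¬◇-rule on 3 via 0R1]
7. ¬p, 2   [◇-rule on 5: fresh world 2, 1R2]
Accessibility: 0R0, 0R1, 1R0, 1R1, 1R2, 2R1, 2R2

Satisfiable (open branch found)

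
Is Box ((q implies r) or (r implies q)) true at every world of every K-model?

Valid

Tableau for the negation not Box ((q implies r) or (r implies q)):
1. not Box ((q implies r) or (r implies q)), u
2. not ((q implies r) or (r implies q)), v
3. not (q implies r), v
4. not (r implies q), v
5. q, v
6. not r, v
7. r, v
8. not q, v
Accessibility: uRv
Branch closes: r and not r both at v.
All branches of the negation close; one closing branch shown above.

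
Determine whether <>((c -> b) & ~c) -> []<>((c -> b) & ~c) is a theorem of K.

Tableau for the negation ~(<>((c -> b) & ~c) -> []<>((c -> b) & ~c)):
1. ~(<>((c -> b) & ~c) -> []<>((c -> b) & ~c)), u
2. <>((c -> b) & ~c), u
3. ~[]<>((c -> b) & ~c), u
4. (c -> b) & ~c, v
5. c -> b, v
6. ~c, v
7. b, v
8. ~<>((c -> b) & ~c), w
Accessibility: uRv, uRw
The negation has an open branch (countermodel exists).

No, not valid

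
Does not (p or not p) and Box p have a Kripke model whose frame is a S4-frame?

1. not (p or not p) and Box p, u
2. not (p or not p), u   [and-rule on 1]
3. Box p, u   [and-rule on 1]
4. not p, u   [neg-or-rule on 2]
5. p, u   [neg-or-rule on 2]
Accessibility: uRu
Branch closes: p and not p both at u.
Every branch closes; the branch above is one of them.

Unsatisfiable (every branch closes)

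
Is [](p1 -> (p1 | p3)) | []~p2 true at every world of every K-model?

Tableau for the negation ~([](p1 -> (p1 | p3)) | []~p2):
1. ~([](p1 -> (p1 | p3)) | []~p2), w0
2. ~[](p1 -> (p1 | p3)), w0
3. ~[]~p2, w0
4. ~(p1 -> (p1 | p3)), w1
5. p1, w1
6. ~(p1 | p3), w1
7. ~p1, w1
8. ~p3, w1
Accessibility: w0Rw1
Branch closes: p1 and ~p1 both at w1.
Every branch of the negation's tableau closes; the branch above is one of them.

Yes, valid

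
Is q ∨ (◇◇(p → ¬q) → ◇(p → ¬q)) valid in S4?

Tableau for the negation ¬(q ∨ (◇◇(p → ¬q) → ◇(p → ¬q))):
1. ¬(q ∨ (◇◇(p → ¬q) → ◇(p → ¬q))), w0
2. ¬q, w0   [¬∨-rule on 1]
3. ¬(◇◇(p → ¬q) → ◇(p → ¬q)), w0   [¬∨-rule on 1]
4. ◇◇(p → ¬q), w0   [¬→-rule on 3]
5. ¬◇(p → ¬q), w0   [¬→-rule on 3]
6. ¬(p → ¬q), w0   [¬◇-rule on 5 via w0Rw0]
7. p, w0   [¬→-rule on 6]
8. q, w0   [¬→-rule on 6]
Accessibility: w0Rw0
Branch closes: q and ¬q both at w0.
Every branch of the negation's tableau closes; the branch above is one of them.

Valid in S4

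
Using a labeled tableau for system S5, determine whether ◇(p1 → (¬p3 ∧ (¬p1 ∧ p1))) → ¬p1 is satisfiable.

Yes, satisfiable

1. ◇(p1 → (¬p3 ∧ (¬p1 ∧ p1))) → ¬p1, w0
2. ¬p1, w0   [→-rule on 1 (branches; this branch)]
Accessibility: w0Rw0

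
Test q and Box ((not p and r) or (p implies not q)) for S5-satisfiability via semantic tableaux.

Satisfiable (open branch found)

1. q and Box ((not p and r) or (p implies not q)), 0
2. q, 0
3. Box ((not p and r) or (p implies not q)), 0
4. (not p and r) or (p implies not q), 0
5. p implies not q, 0
6. not p, 0
Accessibility: 0R0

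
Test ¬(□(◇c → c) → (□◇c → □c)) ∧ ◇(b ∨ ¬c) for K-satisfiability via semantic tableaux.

Unsatisfiable (every branch closes)

1. ¬(□(◇c → c) → (□◇c → □c)) ∧ ◇(b ∨ ¬c), 0
2. ¬(□(◇c → c) → (□◇c → □c)), 0
3. ◇(b ∨ ¬c), 0
4. □(◇c → c), 0
5. ¬(□◇c → □c), 0
6. □◇c, 0
7. ¬□c, 0
8. b ∨ ¬c, 1
9. ◇c → c, 1
10. ◇c, 1
11. b, 1
12. c, 1
13. ¬c, 2
14. ◇c → c, 2
15. ◇c, 2
16. ¬◇c, 2
17. c, 3
18. c, 4
19. ¬c, 4
Accessibility: 0R1, 0R2, 1R3, 2R4
Branch closes: c and ¬c both at 4.
Every branch closes; the branch above is one of them.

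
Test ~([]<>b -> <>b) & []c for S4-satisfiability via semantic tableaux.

1. ~([]<>b -> <>b) & []c, u
2. ~([]<>b -> <>b), u   [&-rule on 1]
3. []c, u   [&-rule on 1]
4. []<>b, u   [~->-rule on 2]
5. ~<>b, u   [~->-rule on 2]
6. c, u   [[]-rule on 3 via uRu]
7. <>b, u   [[]-rule on 4 via uRu]
8. ~b, u   [~<>-rule on 5 via uRu]
9. b, v   [<>-rule on 7: fresh world v, uRv]
10. c, v   [[]-rule on 3 via uRv]
11. <>b, v   [[]-rule on 4 via uRv]
12. ~b, v   [~<>-rule on 5 via uRv]
Accessibility: uRu, uRv, vRv
Branch closes: b and ~b both at v.
Every branch closes; the branch above is one of them.

No, unsatisfiable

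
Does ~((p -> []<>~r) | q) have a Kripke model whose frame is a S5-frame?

Yes, satisfiable

1. ~((p -> []<>~r) | q), u
2. ~(p -> []<>~r), u
3. ~q, u
4. p, u
5. ~[]<>~r, u
6. ~<>~r, v
7. r, u
8. r, v
Accessibility: uRu, uRv, vRu, vRv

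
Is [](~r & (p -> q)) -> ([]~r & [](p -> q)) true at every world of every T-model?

Tableau for the negation ~([](~r & (p -> q)) -> ([]~r & [](p -> q))):
1. ~([](~r & (p -> q)) -> ([]~r & [](p -> q))), u
2. [](~r & (p -> q)), u
3. ~([]~r & [](p -> q)), u
4. ~r & (p -> q), u
5. ~r, u
6. p -> q, u
7. ~[](p -> q), u
8. q, u
9. ~(p -> q), v
10. p, v
11. ~q, v
12. ~r & (p -> q), v
13. ~r, v
14. p -> q, v
15. q, v
Accessibility: uRu, uRv, vRv
Branch closes: q and ~q both at v.
All branches of the negation close; one closing branch shown above.

Valid in T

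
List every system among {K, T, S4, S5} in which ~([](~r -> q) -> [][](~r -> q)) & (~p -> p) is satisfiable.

K, T

T-tableau for the formula:
1. ~([](~r -> q) -> [][](~r -> q)) & (~p -> p), 0
2. ~([](~r -> q) -> [][](~r -> q)), 0
3. ~p -> p, 0
4. [](~r -> q), 0
5. ~[][](~r -> q), 0
6. ~r -> q, 0
7. p, 0
8. q, 0
9. ~[](~r -> q), 1
10. ~r -> q, 1
11. q, 1
12. ~(~r -> q), 2
13. ~r, 2
14. ~q, 2
Accessibility: 0R0, 0R1, 1R1, 1R2, 2R2
Complete open branch: satisfiable in T, hence also in K (this T-model is also a K-model).
S4-tableau for the formula:
1. ~([](~r -> q) -> [][](~r -> q)) & (~p -> p), 0
2. ~([](~r -> q) -> [][](~r -> q)), 0
3. ~p -> p, 0
4. [](~r -> q), 0
5. ~[][](~r -> q), 0
6. ~r -> q, 0
7. p, 0
8. q, 0
9. ~[](~r -> q), 1
10. ~r -> q, 1
11. q, 1
12. ~(~r -> q), 2
13. ~r, 2
14. ~q, 2
15. ~r -> q, 2
16. q, 2
Accessibility: 0R0, 0R1, 0R2, 1R1, 1R2, 2R2
Branch closes: q and ~q both at 2.
Every branch closes (one shown): unsatisfiable in S4, hence also in S5 (every S5-frame is an S4-frame).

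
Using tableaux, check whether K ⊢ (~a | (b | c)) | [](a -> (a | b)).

Tableau for the negation ~((~a | (b | c)) | [](a -> (a | b))):
1. ~((~a | (b | c)) | [](a -> (a | b))), w0
2. ~(~a | (b | c)), w0
3. ~[](a -> (a | b)), w0
4. a, w0
5. ~(b | c), w0
6. ~b, w0
7. ~c, w0
8. ~(a -> (a | b)), w1
9. a, w1
10. ~(a | b), w1
11. ~a, w1
12. ~b, w1
Accessibility: w0Rw1
Branch closes: a and ~a both at w1.
Every branch of the negation's tableau closes; the branch above is one of them.

Valid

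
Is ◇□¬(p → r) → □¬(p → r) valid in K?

Not valid

Tableau for the negation ¬(◇□¬(p → r) → □¬(p → r)):
1. ¬(◇□¬(p → r) → □¬(p → r)), w0
2. ◇□¬(p → r), w0
3. ¬□¬(p → r), w0
4. □¬(p → r), w1
5. p → r, w2
6. r, w2
Accessibility: w0Rw1, w0Rw2
The negation has an open branch (countermodel exists).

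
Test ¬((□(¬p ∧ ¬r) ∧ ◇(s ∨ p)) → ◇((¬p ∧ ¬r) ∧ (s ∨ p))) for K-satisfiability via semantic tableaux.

1. ¬((□(¬p ∧ ¬r) ∧ ◇(s ∨ p)) → ◇((¬p ∧ ¬r) ∧ (s ∨ p))), w0
2. □(¬p ∧ ¬r) ∧ ◇(s ∨ p), w0
3. ¬◇((¬p ∧ ¬r) ∧ (s ∨ p)), w0
4. □(¬p ∧ ¬r), w0
5. ◇(s ∨ p), w0
6. s ∨ p, w1
7. ¬((¬p ∧ ¬r) ∧ (s ∨ p)), w1
8. ¬p ∧ ¬r, w1
9. ¬p, w1
10. ¬r, w1
11. s, w1
12. ¬(s ∨ p), w1
13. ¬s, w1
Accessibility: w0Rw1
Branch closes: s and ¬s both at w1.
All branches of the tableau close; one closing branch shown above.

Unsatisfiable (every branch closes)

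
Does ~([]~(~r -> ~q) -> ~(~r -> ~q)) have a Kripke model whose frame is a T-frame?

Unsatisfiable

1. ~([]~(~r -> ~q) -> ~(~r -> ~q)), w0
2. []~(~r -> ~q), w0
3. ~r -> ~q, w0
4. ~(~r -> ~q), w0
5. ~r, w0
6. q, w0
7. ~q, w0
Accessibility: w0Rw0
Branch closes: q and ~q both at w0.
Every branch closes; the branch above is one of them.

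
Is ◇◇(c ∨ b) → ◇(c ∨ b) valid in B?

Tableau for the negation ¬(◇◇(c ∨ b) → ◇(c ∨ b)):
1. ¬(◇◇(c ∨ b) → ◇(c ∨ b)), w0
2. ◇◇(c ∨ b), w0
3. ¬◇(c ∨ b), w0
4. ¬(c ∨ b), w0
5. ¬c, w0
6. ¬b, w0
7. ◇(c ∨ b), w1
8. ¬(c ∨ b), w1
9. ¬c, w1
10. ¬b, w1
11. c ∨ b, w2
12. b, w2
Accessibility: w0Rw0, w0Rw1, w1Rw0, w1Rw1, w1Rw2, w2Rw1, w2Rw2
The negation has an open branch (countermodel exists).

Invalid (countermodel exists)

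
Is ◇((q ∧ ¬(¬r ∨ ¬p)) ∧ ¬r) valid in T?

Invalid (countermodel exists)

Tableau for the negation ¬◇((q ∧ ¬(¬r ∨ ¬p)) ∧ ¬r):
1. ¬◇((q ∧ ¬(¬r ∨ ¬p)) ∧ ¬r), w0
2. ¬((q ∧ ¬(¬r ∨ ¬p)) ∧ ¬r), w0
3. r, w0
Accessibility: w0Rw0
The negation has an open branch (countermodel exists).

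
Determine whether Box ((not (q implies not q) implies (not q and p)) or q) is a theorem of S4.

Valid

Tableau for the negation not Box ((not (q implies not q) implies (not q and p)) or q):
1. not Box ((not (q implies not q) implies (not q and p)) or q), 0
2. not ((not (q implies not q) implies (not q and p)) or q), 1   [neg-Box-rule on 1: fresh world 1, 0R1]
3. not (not (q implies not q) implies (not q and p)), 1   [neg-or-rule on 2]
4. not q, 1   [neg-or-rule on 2]
5. not (q implies not q), 1   [neg-implies-rule on 3]
6. not (not q and p), 1   [neg-implies-rule on 3]
7. q, 1   [neg-implies-rule on 5]
Accessibility: 0R0, 0R1, 1R1
Branch closes: q and not q both at 1.
All branches of the negation close; one closing branch shown above.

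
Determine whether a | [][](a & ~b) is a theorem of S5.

Invalid (countermodel exists)

Tableau for the negation ~(a | [][](a & ~b)):
1. ~(a | [][](a & ~b)), w0
2. ~a, w0
3. ~[][](a & ~b), w0
4. ~[](a & ~b), w1
5. ~(a & ~b), w2
6. b, w2
Accessibility: w0Rw0, w0Rw1, w0Rw2, w1Rw0, w1Rw1, w1Rw2, w2Rw0, w2Rw1, w2Rw2
The negation has an open branch (countermodel exists).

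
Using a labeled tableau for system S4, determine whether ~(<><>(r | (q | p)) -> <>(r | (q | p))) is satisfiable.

1. ~(<><>(r | (q | p)) -> <>(r | (q | p))), w0
2. <><>(r | (q | p)), w0   [~->-rule on 1]
3. ~<>(r | (q | p)), w0   [~->-rule on 1]
4. ~(r | (q | p)), w0   [~<>-rule on 3 via w0Rw0]
5. ~r, w0   [~|-rule on 4]
6. ~(q | p), w0   [~|-rule on 4]
7. ~q, w0   [~|-rule on 6]
8. ~p, w0   [~|-rule on 6]
9. <>(r | (q | p)), w1   [<>-rule on 2: fresh world w1, w0Rw1]
10. ~(r | (q | p)), w1   [~<>-rule on 3 via w0Rw1]
11. ~r, w1   [~|-rule on 10]
12. ~(q | p), w1   [~|-rule on 10]
13. ~q, w1   [~|-rule on 12]
14. ~p, w1   [~|-rule on 12]
15. r | (q | p), w2   [<>-rule on 9: fresh world w2, w1Rw2]
16. ~(r | (q | p)), w2   [~<>-rule on 3 via w0Rw2]
17. ~r, w2   [~|-rule on 16]
18. ~(q | p), w2   [~|-rule on 16]
19. ~q, w2   [~|-rule on 18]
20. ~p, w2   [~|-rule on 18]
21. q | p, w2   [|-rule on 15 (branches; this branch)]
22. p, w2   [|-rule on 21 (branches; this branch)]
Accessibility: w0Rw0, w0Rw1, w0Rw2, w1Rw1, w1Rw2, w2Rw2
Branch closes: p and ~p both at w2.
All branches of the tableau close; one closing branch shown above.

Unsatisfiable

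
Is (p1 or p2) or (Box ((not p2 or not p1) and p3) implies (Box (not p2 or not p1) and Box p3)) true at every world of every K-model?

Tableau for the negation not ((p1 or p2) or (Box ((not p2 or not p1) and p3) implies (Box (not p2 or not p1) and Box p3))):
1. not ((p1 or p2) or (Box ((not p2 or not p1) and p3) implies (Box (not p2 or not p1) and Box p3))), 0
2. not (p1 or p2), 0   [neg-or-rule on 1]
3. not (Box ((not p2 or not p1) and p3) implies (Box (not p2 or not p1) and Box p3)), 0   [neg-or-rule on 1]
4. not p1, 0   [neg-or-rule on 2]
5. not p2, 0   [neg-or-rule on 2]
6. Box ((not p2 or not p1) and p3), 0   [neg-implies-rule on 3]
7. not (Box (not p2 or not p1) and Box p3), 0   [neg-implies-rule on 3]
8. not Box (not p2 or not p1), 0   [neg-and-rule on 7 (branches; this branch)]
9. not (not p2 or not p1), 1   [neg-Box-rule on 8: fresh world 1, 0R1]
10. p2, 1   [neg-or-rule on 9]
11. p1, 1   [neg-or-rule on 9]
12. (not p2 or not p1) and p3, 1   [Box-rule on 6 via 0R1]
13. not p2 or not p1, 1   [and-rule on 12]
14. p3, 1   [and-rule on 12]
15. not p1, 1   [or-rule on 13 (branches; this branch)]
Accessibility: 0R1
Branch closes: p1 and not p1 both at 1.
Every branch of the negation's tableau closes; the branch above is one of them.

Valid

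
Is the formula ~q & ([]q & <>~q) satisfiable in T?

1. ~q & ([]q & <>~q), 0
2. ~q, 0
3. []q & <>~q, 0
4. []q, 0
5. <>~q, 0
6. q, 0
Accessibility: 0R0
Branch closes: q and ~q both at 0.
Every branch closes; the branch above is one of them.

Unsatisfiable (every branch closes)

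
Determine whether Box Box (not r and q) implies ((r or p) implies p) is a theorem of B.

Valid in B

Tableau for the negation not (Box Box (not r and q) implies ((r or p) implies p)):
1. not (Box Box (not r and q) implies ((r or p) implies p)), w0
2. Box Box (not r and q), w0
3. not ((r or p) implies p), w0
4. r or p, w0
5. not p, w0
6. Box (not r and q), w0
7. not r and q, w0
8. not r, w0
9. q, w0
10. p, w0
Accessibility: w0Rw0
Branch closes: p and not p both at w0.
Every branch of the negation's tableau closes; the branch above is one of them.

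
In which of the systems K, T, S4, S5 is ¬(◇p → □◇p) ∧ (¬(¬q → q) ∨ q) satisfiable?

S4-tableau for the formula:
1. ¬(◇p → □◇p) ∧ (¬(¬q → q) ∨ q), u
2. ¬(◇p → □◇p), u
3. ¬(¬q → q) ∨ q, u
4. ◇p, u
5. ¬□◇p, u
6. q, u
7. p, v
8. ¬◇p, w
9. ¬p, w
Accessibility: uRu, uRv, uRw, vRv, wRw
Complete open branch: satisfiable in S4, hence also in K, T (this S4-model is also a K-model and a T-model).
S5-tableau for the formula:
1. ¬(◇p → □◇p) ∧ (¬(¬q → q) ∨ q), u
2. ¬(◇p → □◇p), u
3. ¬(¬q → q) ∨ q, u
4. ◇p, u
5. ¬□◇p, u
6. ¬(¬q → q), u
7. ¬q, u
8. p, v
9. ¬◇p, w
10. ¬p, u
11. ¬p, v
Accessibility: uRu, uRv, uRw, vRu, vRv, vRw, wRu, wRv, wRw
Branch closes: p and ¬p both at v.
Every branch closes (one shown): unsatisfiable in S5.

K, T, S4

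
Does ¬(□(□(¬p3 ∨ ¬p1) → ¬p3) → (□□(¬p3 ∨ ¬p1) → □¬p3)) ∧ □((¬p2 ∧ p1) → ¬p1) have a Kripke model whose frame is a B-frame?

Unsatisfiable

1. ¬(□(□(¬p3 ∨ ¬p1) → ¬p3) → (□□(¬p3 ∨ ¬p1) → □¬p3)) ∧ □((¬p2 ∧ p1) → ¬p1), w0
2. ¬(□(□(¬p3 ∨ ¬p1) → ¬p3) → (□□(¬p3 ∨ ¬p1) → □¬p3)), w0
3. □((¬p2 ∧ p1) → ¬p1), w0
4. □(□(¬p3 ∨ ¬p1) → ¬p3), w0
5. ¬(□□(¬p3 ∨ ¬p1) → □¬p3), w0
6. □□(¬p3 ∨ ¬p1), w0
7. ¬□¬p3, w0
8. (¬p2 ∧ p1) → ¬p1, w0
9. □(¬p3 ∨ ¬p1) → ¬p3, w0
10. □(¬p3 ∨ ¬p1), w0
11. ¬p3 ∨ ¬p1, w0
12. ¬(¬p2 ∧ p1), w0
13. ¬□(¬p3 ∨ ¬p1), w0
14. ¬p1, w0
15. p3, w1
16. (¬p2 ∧ p1) → ¬p1, w1
17. □(¬p3 ∨ ¬p1) → ¬p3, w1
18. □(¬p3 ∨ ¬p1), w1
19. ¬p3 ∨ ¬p1, w1
20. ¬(¬p2 ∧ p1), w1
21. ¬□(¬p3 ∨ ¬p1), w1
22. ¬p1, w1
23. ¬(¬p3 ∨ ¬p1), w2
24. p3, w2
25. p1, w2
26. (¬p2 ∧ p1) → ¬p1, w2
27. □(¬p3 ∨ ¬p1) → ¬p3, w2
28. □(¬p3 ∨ ¬p1), w2
29. ¬p3 ∨ ¬p1, w2
30. ¬(¬p2 ∧ p1), w2
31. ¬□(¬p3 ∨ ¬p1), w2
32. ¬p1, w2
Accessibility: w0Rw0, w0Rw1, w0Rw2, w1Rw0, w1Rw1, w2Rw0, w2Rw2
Branch closes: p1 and ¬p1 both at w2.
All branches of the tableau close; one closing branch shown above.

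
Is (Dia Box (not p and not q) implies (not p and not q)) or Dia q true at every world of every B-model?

Yes, valid

Tableau for the negation not ((Dia Box (not p and not q) implies (not p and not q)) or Dia q):
1. not ((Dia Box (not p and not q) implies (not p and not q)) or Dia q), 0
2. not (Dia Box (not p and not q) implies (not p and not q)), 0   [neg-or-rule on 1]
3. not Dia q, 0   [neg-or-rule on 1]
4. Dia Box (not p and not q), 0   [neg-implies-rule on 2]
5. not (not p and not q), 0   [neg-implies-rule on 2]
6. not q, 0   [neg-Dia-rule on 3 via 0R0]
7. p, 0   [neg-and-rule on 5 (branches; this branch)]
8. Box (not p and not q), 1   [Dia-rule on 4: fresh world 1, 0R1]
9. not q, 1   [neg-Dia-rule on 3 via 0R1]
10. not p and not q, 0   [Box-rule on 8 via 1R0]
11. not p, 0   [and-rule on 10]
Accessibility: 0R0, 0R1, 1R0, 1R1
Branch closes: p and not p both at 0.
All branches of the negation close; one closing branch shown above.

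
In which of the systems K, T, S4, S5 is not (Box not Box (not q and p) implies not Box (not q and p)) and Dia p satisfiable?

K-tableau for the formula:
1. not (Box not Box (not q and p) implies not Box (not q and p)) and Dia p, 0
2. not (Box not Box (not q and p) implies not Box (not q and p)), 0
3. Dia p, 0
4. Box not Box (not q and p), 0
5. Box (not q and p), 0
6. p, 1
7. not Box (not q and p), 1
8. not q and p, 1
9. not q, 1
10. not (not q and p), 2
11. not p, 2
Accessibility: 0R1, 1R2
Complete open branch: satisfiable in K.
T-tableau for the formula:
1. not (Box not Box (not q and p) implies not Box (not q and p)) and Dia p, 0
2. not (Box not Box (not q and p) implies not Box (not q and p)), 0
3. Dia p, 0
4. Box not Box (not q and p), 0
5. Box (not q and p), 0
6. not Box (not q and p), 0
7. not q and p, 0
8. not q, 0
9. p, 0
10. p, 1
11. not Box (not q and p), 1
12. not q and p, 1
13. not q, 1
14. not (not q and p), 2
15. not Box (not q and p), 2
16. not q and p, 2
17. not q, 2
18. p, 2
19. not p, 2
Accessibility: 0R0, 0R1, 0R2, 1R1, 2R2
Branch closes: p and not p both at 2.
Every branch closes (one shown): unsatisfiable in T, hence also in S4, S5 (every S4/S5-frame is a T-frame).

K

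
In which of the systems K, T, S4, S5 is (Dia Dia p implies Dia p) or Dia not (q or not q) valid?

S4, S5

S4-tableau for the negation not ((Dia Dia p implies Dia p) or Dia not (q or not q)):
1. not ((Dia Dia p implies Dia p) or Dia not (q or not q)), 0
2. not (Dia Dia p implies Dia p), 0
3. not Dia not (q or not q), 0
4. Dia Dia p, 0
5. not Dia p, 0
6. q or not q, 0
7. not p, 0
8. not q, 0
9. Dia p, 1
10. q or not q, 1
11. not p, 1
12. not q, 1
13. p, 2
14. q or not q, 2
15. not p, 2
Accessibility: 0R0, 0R1, 0R2, 1R1, 1R2, 2R2
Branch closes: p and not p both at 2.
Every branch closes (one shown): valid in S4, hence also in S5 (every theorem of S4 is a theorem of S5).
T-tableau for the negation not ((Dia Dia p implies Dia p) or Dia not (q or not q)):
1. not ((Dia Dia p implies Dia p) or Dia not (q or not q)), 0
2. not (Dia Dia p implies Dia p), 0
3. not Dia not (q or not q), 0
4. Dia Dia p, 0
5. not Dia p, 0
6. q or not q, 0
7. not p, 0
8. not q, 0
9. Dia p, 1
10. q or not q, 1
11. not p, 1
12. not q, 1
13. p, 2
Accessibility: 0R0, 0R1, 1R1, 1R2, 2R2
Complete open branch: countermodel on a T-frame, so not valid in T, nor in K (the same frame is also a K-frame).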